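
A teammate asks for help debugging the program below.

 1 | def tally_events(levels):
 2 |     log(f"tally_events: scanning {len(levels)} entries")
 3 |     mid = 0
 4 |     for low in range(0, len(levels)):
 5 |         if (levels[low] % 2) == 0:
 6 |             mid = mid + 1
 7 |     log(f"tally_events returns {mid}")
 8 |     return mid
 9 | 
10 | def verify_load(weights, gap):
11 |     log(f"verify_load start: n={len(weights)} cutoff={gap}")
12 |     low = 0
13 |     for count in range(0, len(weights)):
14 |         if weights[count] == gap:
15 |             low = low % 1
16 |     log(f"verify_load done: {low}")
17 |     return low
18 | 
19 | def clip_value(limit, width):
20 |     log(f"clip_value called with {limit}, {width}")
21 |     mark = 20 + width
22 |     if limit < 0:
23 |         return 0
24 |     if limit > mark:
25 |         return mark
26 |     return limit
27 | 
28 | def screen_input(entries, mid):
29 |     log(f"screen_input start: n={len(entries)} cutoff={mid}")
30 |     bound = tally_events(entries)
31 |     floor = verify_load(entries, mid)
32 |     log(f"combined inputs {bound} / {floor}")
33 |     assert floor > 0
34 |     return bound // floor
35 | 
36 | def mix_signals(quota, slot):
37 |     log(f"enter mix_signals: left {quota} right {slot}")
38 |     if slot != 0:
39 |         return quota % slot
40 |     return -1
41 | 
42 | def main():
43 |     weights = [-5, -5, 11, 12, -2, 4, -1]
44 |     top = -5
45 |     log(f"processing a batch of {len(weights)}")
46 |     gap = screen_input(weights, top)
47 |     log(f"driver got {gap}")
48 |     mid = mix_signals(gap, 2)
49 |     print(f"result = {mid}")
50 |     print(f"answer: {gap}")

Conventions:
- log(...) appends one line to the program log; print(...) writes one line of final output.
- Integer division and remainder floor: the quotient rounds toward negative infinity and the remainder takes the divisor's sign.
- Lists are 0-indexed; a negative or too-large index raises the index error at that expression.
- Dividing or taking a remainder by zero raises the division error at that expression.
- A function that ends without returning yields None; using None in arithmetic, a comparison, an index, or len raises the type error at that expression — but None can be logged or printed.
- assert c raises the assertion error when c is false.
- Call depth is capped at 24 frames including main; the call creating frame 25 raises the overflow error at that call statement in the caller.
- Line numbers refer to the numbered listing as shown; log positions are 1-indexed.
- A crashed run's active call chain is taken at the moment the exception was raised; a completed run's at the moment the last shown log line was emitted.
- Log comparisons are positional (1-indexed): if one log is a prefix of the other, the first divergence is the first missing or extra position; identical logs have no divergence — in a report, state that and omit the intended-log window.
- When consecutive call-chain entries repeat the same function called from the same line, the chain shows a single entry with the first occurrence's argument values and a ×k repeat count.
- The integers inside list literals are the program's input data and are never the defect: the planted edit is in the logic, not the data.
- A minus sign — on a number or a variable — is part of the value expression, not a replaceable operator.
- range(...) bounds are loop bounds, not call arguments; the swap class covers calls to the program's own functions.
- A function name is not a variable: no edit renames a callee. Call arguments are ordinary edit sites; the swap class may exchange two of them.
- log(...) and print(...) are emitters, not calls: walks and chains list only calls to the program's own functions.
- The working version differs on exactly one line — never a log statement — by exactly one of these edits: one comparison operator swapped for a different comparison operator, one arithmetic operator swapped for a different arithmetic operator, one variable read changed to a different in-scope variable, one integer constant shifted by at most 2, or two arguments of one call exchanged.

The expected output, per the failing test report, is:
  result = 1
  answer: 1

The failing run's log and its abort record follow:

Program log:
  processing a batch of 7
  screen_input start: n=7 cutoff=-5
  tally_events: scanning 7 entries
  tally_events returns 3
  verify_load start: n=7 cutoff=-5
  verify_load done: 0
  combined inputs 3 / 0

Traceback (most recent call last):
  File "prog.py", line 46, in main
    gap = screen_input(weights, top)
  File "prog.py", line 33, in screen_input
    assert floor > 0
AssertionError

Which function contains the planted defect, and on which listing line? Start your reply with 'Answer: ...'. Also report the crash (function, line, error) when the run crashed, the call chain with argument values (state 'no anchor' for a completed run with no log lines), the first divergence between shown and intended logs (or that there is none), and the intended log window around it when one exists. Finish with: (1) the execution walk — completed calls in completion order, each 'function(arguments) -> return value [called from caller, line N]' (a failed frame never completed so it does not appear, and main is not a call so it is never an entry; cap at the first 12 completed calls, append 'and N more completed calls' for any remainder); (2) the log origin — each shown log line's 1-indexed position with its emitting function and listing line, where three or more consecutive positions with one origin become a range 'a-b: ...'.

Answer: the defect is in verify_load at line 15.
The tell: The log first diverges at position 6: the faulty run prints 'verify_load done: 0' where the working version prints 'verify_load done: 2'.
Crash: screen_input, line 33, AssertionError.
Call chain: main -> screen_input([-5, -5, 11, 12, -2, 4, -1], -5) (called at line 46).
First divergence: position 6; shown 'verify_load done: 0' vs intended 'verify_load done: 2'.
Intended log window:
  4: tally_events returns 3
  5: verify_load start: n=7 cutoff=-5
  6: verify_load done: 2
  7: combined inputs 3 / 2
Execution walk:
  tally_events([-5, -5, 11, 12, -2, 4, -1]) -> 3  [called from screen_input, line 30]
  verify_load([-5, -5, 11, 12, -2, 4, -1], -5) -> 0  [called from screen_input, line 31]
Log line origins:
  1: emitted by main (line 45)
  2: emitted by screen_input (line 29)
  3: emitted by tally_events (line 2)
  4: emitted by tally_events (line 7)
  5: emitted by verify_load (line 11)
  6: emitted by verify_load (line 16)
  7: emitted by screen_input (line 32)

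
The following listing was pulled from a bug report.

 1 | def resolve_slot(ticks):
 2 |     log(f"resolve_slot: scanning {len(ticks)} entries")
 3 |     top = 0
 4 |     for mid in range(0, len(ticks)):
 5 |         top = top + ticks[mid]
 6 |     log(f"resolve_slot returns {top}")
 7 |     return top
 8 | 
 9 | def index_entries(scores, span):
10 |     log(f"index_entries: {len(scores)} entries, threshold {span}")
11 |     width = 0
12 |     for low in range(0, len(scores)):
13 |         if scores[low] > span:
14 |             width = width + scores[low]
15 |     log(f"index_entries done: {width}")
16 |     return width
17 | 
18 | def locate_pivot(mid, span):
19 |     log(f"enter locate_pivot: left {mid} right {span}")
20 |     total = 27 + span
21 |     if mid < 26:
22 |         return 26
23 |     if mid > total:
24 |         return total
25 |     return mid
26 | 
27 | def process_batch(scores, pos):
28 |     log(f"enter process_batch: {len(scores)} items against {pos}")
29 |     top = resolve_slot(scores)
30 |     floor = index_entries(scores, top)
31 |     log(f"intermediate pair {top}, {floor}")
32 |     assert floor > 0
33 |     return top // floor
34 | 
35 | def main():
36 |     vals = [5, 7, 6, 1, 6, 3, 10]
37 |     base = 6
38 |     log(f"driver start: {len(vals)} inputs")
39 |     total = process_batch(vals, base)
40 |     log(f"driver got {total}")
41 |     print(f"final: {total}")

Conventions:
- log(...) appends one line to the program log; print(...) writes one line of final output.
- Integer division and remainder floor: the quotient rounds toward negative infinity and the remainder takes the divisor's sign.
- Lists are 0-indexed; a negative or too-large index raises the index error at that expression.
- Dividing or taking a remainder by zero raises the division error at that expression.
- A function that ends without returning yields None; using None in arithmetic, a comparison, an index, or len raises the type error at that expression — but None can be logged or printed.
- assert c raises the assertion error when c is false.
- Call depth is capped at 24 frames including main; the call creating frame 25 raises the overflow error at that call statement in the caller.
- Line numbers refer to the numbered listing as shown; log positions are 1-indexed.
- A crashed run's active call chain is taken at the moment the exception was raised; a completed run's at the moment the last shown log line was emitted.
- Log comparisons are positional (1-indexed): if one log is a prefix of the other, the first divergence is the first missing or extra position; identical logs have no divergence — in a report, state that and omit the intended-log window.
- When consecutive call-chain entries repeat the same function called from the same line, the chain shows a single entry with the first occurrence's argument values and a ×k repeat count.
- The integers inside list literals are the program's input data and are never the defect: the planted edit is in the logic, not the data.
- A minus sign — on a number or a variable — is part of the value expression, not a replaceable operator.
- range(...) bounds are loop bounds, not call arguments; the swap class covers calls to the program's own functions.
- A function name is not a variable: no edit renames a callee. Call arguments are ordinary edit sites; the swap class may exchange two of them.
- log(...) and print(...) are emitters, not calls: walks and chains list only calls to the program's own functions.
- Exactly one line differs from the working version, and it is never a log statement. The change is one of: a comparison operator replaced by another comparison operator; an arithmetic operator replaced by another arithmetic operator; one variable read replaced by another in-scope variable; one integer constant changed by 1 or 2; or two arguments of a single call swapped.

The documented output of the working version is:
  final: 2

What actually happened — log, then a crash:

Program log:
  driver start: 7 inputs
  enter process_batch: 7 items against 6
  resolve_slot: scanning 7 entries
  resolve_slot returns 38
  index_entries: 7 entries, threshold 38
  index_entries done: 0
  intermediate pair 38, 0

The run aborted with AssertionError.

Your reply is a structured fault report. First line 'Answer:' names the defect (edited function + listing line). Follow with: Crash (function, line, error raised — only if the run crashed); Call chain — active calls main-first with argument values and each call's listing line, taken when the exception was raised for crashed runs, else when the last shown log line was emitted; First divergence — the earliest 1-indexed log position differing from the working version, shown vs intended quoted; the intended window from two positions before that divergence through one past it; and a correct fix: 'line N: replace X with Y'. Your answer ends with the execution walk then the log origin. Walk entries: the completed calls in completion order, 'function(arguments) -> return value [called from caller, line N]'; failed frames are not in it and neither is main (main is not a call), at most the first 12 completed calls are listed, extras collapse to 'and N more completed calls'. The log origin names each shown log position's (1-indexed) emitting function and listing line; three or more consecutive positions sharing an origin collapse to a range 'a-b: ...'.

Answer: the defect is in process_batch at line 30.
Key observation: Everything matches until log position 5, which reads 'index_entries: 7 entries, threshold 38' in place of 'index_entries: 7 entries, threshold 6'.
Crash: process_batch, line 32, AssertionError.
Call chain: main -> process_batch([5, 7, 6, 1, 6, 3, 10], 6) (called at line 39).
First divergence: position 5; shown 'index_entries: 7 entries, threshold 38' vs intended 'index_entries: 7 entries, threshold 6'.
Intended log window:
  3: resolve_slot: scanning 7 entries
  4: resolve_slot returns 38
  5: index_entries: 7 entries, threshold 6
  6: index_entries done: 17
Execution walk:
  resolve_slot([5, 7, 6, 1, 6, 3, 10]) -> 38  [called from process_batch, line 29]
  index_entries([5, 7, 6, 1, 6, 3, 10], 38) -> 0  [called from process_batch, line 30]
Log line origins:
  1 — main, line 38
  2 — process_batch, line 28
  3 — resolve_slot, line 2
  4 — resolve_slot, line 6
  5 — index_entries, line 10
  6 — index_entries, line 15
  7 — process_batch, line 31
A correct fix: line 30: replace `top` with `pos`.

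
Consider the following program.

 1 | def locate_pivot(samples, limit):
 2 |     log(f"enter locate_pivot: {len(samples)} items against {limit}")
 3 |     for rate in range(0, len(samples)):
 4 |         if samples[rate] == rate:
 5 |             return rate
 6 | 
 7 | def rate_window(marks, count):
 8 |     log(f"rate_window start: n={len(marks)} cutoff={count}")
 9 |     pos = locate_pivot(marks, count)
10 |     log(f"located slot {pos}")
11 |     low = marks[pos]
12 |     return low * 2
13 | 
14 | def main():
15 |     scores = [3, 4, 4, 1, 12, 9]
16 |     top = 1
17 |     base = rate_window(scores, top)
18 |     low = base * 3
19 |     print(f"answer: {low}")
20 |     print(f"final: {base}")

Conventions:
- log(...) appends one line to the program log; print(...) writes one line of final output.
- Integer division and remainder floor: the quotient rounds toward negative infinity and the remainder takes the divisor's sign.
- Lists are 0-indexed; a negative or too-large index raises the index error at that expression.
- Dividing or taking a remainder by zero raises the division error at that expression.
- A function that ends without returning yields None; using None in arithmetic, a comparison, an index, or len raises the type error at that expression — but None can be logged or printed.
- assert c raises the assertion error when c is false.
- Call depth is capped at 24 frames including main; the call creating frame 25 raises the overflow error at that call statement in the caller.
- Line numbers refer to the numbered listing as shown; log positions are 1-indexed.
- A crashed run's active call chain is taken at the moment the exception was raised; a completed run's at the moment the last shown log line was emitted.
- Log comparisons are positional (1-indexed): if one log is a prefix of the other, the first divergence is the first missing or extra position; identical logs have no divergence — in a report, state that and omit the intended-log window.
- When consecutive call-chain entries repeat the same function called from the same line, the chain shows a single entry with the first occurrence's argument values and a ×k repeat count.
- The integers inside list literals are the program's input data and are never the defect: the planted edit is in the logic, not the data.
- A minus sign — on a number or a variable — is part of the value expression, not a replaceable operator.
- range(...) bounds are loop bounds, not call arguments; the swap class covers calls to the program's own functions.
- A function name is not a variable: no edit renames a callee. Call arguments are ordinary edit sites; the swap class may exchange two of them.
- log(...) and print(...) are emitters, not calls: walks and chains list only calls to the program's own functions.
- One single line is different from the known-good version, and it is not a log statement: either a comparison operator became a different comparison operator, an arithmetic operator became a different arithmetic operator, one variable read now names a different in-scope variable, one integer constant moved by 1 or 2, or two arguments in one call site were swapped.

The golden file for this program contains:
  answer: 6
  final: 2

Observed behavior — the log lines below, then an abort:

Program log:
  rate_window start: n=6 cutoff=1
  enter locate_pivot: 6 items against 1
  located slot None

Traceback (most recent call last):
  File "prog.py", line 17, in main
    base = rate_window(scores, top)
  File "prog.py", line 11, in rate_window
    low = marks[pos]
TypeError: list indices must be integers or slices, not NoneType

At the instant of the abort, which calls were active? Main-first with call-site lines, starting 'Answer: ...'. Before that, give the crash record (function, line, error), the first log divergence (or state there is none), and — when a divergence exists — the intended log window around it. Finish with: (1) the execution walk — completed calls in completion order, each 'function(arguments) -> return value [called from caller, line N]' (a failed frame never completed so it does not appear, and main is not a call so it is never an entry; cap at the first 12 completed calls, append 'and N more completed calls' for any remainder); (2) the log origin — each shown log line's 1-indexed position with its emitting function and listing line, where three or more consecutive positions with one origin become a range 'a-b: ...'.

Answer: main -> rate_window (called at line 17).
Key fact: Position 3 is the first bad log line: 'located slot None' should read 'located slot 3'.
Crash: rate_window, line 11, TypeError.
First divergence: at position 3 the run shows 'located slot None' where the working version logs 'located slot 3'.
Intended log window:
  1: rate_window start: n=6 cutoff=1
  2: enter locate_pivot: 6 items against 1
  3: located slot 3
Execution walk:
  locate_pivot([3, 4, 4, 1, 12, 9], 1) -> None  [called from rate_window, line 9]
Origin of each log line:
  1: logged in rate_window at line 8
  2: logged in locate_pivot at line 2
  3: logged in rate_window at line 10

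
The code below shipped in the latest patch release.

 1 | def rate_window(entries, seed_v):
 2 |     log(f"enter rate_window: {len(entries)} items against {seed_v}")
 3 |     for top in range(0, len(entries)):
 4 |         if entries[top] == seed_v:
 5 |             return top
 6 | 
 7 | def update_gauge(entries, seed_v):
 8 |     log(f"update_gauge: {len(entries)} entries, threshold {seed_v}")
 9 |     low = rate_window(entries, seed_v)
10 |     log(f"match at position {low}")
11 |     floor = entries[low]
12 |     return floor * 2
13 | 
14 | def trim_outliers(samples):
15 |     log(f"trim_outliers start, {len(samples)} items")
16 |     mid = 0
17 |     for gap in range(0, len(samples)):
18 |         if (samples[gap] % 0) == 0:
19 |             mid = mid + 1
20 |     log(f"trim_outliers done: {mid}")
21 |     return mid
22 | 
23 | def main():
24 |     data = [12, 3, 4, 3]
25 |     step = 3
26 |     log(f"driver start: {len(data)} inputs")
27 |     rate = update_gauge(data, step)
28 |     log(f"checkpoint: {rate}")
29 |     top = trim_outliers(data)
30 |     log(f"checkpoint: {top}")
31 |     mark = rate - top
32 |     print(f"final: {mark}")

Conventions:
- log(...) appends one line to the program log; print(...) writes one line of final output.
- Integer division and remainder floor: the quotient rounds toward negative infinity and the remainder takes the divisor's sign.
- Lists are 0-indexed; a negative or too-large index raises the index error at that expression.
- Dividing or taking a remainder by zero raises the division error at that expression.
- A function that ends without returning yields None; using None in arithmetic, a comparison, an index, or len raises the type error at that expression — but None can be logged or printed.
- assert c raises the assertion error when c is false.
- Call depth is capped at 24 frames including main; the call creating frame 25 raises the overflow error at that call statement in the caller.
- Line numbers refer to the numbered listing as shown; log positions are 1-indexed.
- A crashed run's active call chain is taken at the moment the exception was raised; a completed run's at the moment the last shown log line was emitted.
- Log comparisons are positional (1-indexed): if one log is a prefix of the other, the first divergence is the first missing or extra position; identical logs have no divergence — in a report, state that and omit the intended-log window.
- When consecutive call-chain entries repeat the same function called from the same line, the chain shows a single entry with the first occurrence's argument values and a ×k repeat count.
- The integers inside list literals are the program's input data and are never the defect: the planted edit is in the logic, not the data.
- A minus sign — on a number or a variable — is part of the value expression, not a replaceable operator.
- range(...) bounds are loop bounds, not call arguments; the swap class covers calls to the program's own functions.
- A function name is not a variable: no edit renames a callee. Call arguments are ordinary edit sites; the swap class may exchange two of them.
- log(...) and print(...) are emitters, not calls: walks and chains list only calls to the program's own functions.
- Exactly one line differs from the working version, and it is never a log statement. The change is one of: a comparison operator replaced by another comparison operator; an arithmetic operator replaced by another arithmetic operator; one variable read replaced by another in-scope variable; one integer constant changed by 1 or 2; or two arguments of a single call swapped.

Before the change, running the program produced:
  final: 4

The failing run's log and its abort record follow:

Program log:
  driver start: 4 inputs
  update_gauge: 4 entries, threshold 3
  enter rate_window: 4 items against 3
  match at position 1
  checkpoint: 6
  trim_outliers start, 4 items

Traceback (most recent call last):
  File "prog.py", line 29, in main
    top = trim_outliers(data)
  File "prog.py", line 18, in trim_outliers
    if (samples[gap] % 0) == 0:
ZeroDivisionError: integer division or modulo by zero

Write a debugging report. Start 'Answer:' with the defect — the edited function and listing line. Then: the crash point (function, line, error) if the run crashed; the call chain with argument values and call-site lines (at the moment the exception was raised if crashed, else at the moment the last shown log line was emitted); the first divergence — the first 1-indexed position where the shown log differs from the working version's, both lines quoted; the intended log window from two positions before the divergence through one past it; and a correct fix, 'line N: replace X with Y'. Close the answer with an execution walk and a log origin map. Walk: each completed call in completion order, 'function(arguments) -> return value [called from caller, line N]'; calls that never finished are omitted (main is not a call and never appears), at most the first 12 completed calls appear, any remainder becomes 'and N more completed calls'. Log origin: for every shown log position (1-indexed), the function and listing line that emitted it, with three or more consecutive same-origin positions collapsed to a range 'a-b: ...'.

Answer: the defect is in trim_outliers at line 18.
The tell: The log ends early — 6 lines, where the working version next logs 'trim_outliers done: 2'.
Crash: trim_outliers, line 18, ZeroDivisionError.
Call chain: main -> trim_outliers([12, 3, 4, 3]) (called at line 29).
First divergence: position 7 — the faulty run's log ends after 6 lines; the working version continues with 'trim_outliers done: 2'.
Intended log window:
  5: checkpoint: 6
  6: trim_outliers start, 4 items
  7: trim_outliers done: 2
  8: checkpoint: 2
Execution walk:
  rate_window([12, 3, 4, 3], 3) -> 1  [called from update_gauge, line 9]
  update_gauge([12, 3, 4, 3], 3) -> 6  [called from main, line 27]
Log origins:
  1: emitted by main (line 26)
  2: emitted by update_gauge (line 8)
  3: emitted by rate_window (line 2)
  4: emitted by update_gauge (line 10)
  5: emitted by main (line 28)
  6: emitted by trim_outliers (line 15)
A correct fix: line 18: replace `samples[gap] % 0` with `samples[gap] % 2`.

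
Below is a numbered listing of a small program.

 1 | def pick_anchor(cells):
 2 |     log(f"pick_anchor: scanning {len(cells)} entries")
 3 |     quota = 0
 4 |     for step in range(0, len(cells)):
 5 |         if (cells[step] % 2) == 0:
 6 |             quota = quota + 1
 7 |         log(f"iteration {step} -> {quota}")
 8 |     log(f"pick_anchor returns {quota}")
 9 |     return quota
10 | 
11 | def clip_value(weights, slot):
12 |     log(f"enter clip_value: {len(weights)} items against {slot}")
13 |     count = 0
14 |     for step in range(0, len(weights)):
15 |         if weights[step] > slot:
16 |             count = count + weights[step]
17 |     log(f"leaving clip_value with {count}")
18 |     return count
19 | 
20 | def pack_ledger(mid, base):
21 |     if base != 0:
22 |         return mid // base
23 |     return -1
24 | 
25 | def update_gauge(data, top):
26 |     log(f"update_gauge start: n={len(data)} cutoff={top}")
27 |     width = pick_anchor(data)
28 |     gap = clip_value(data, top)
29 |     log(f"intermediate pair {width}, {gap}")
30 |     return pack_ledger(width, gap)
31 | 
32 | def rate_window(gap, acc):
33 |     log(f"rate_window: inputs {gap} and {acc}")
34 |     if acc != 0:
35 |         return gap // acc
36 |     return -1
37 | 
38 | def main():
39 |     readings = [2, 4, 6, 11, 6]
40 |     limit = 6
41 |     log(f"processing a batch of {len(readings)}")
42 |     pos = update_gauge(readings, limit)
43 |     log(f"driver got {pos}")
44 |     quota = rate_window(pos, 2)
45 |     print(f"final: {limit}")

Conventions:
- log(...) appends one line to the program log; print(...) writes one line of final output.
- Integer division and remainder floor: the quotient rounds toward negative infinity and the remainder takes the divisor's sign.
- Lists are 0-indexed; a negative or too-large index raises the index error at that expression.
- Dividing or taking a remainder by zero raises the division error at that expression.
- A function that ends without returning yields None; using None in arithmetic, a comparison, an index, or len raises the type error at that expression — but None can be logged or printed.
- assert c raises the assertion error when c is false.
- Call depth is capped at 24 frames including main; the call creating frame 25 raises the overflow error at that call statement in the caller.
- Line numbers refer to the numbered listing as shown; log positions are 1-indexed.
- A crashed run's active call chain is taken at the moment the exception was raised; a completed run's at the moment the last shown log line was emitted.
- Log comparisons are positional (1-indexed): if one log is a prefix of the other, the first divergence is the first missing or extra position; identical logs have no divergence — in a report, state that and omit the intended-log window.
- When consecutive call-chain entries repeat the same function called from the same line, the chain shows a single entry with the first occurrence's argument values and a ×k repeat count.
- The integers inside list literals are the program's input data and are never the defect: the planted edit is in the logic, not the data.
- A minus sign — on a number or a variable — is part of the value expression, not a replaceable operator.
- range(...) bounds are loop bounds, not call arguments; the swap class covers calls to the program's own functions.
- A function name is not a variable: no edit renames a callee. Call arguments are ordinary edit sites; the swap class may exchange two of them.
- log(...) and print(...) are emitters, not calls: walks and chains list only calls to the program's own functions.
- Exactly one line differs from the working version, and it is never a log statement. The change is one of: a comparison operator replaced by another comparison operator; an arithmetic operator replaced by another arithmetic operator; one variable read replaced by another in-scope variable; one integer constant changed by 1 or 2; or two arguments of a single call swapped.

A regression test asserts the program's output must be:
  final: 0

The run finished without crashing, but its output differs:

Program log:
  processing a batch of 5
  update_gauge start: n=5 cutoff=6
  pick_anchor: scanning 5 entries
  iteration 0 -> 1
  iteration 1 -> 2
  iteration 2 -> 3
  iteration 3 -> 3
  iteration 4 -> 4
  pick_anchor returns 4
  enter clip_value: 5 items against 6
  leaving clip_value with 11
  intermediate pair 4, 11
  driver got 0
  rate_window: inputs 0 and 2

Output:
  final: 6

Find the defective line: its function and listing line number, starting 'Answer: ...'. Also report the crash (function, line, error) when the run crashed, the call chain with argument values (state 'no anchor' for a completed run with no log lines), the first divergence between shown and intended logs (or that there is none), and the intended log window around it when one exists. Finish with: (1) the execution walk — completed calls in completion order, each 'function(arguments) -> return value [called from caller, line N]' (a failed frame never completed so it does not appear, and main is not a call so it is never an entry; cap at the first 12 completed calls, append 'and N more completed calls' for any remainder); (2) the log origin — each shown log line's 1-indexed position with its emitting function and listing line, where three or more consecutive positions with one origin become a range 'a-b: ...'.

Answer: the defect is in main at line 45.
Key observation: Log streams are identical — the defect surfaces only in the printed output.
Call chain: main -> rate_window(0, 2) (called at line 44).
First divergence: none — the logs agree in full.
Execution walk:
  pick_anchor([2, 4, 6, 11, 6]) -> 4  [called from update_gauge, line 27]
  clip_value([2, 4, 6, 11, 6], 6) -> 11  [called from update_gauge, line 28]
  pack_ledger(4, 11) -> 0  [called from update_gauge, line 30]
  update_gauge([2, 4, 6, 11, 6], 6) -> 0  [called from main, line 42]
  rate_window(0, 2) -> 0  [called from main, line 44]
Log origins:
  1: emitted by main (line 41)
  2: emitted by update_gauge (line 26)
  3: emitted by pick_anchor (line 2)
  4-8: emitted by pick_anchor (line 7)
  9: emitted by pick_anchor (line 8)
  10: emitted by clip_value (line 12)
  11: emitted by clip_value (line 17)
  12: emitted by update_gauge (line 29)
  13: emitted by main (line 43)
  14: emitted by rate_window (line 33)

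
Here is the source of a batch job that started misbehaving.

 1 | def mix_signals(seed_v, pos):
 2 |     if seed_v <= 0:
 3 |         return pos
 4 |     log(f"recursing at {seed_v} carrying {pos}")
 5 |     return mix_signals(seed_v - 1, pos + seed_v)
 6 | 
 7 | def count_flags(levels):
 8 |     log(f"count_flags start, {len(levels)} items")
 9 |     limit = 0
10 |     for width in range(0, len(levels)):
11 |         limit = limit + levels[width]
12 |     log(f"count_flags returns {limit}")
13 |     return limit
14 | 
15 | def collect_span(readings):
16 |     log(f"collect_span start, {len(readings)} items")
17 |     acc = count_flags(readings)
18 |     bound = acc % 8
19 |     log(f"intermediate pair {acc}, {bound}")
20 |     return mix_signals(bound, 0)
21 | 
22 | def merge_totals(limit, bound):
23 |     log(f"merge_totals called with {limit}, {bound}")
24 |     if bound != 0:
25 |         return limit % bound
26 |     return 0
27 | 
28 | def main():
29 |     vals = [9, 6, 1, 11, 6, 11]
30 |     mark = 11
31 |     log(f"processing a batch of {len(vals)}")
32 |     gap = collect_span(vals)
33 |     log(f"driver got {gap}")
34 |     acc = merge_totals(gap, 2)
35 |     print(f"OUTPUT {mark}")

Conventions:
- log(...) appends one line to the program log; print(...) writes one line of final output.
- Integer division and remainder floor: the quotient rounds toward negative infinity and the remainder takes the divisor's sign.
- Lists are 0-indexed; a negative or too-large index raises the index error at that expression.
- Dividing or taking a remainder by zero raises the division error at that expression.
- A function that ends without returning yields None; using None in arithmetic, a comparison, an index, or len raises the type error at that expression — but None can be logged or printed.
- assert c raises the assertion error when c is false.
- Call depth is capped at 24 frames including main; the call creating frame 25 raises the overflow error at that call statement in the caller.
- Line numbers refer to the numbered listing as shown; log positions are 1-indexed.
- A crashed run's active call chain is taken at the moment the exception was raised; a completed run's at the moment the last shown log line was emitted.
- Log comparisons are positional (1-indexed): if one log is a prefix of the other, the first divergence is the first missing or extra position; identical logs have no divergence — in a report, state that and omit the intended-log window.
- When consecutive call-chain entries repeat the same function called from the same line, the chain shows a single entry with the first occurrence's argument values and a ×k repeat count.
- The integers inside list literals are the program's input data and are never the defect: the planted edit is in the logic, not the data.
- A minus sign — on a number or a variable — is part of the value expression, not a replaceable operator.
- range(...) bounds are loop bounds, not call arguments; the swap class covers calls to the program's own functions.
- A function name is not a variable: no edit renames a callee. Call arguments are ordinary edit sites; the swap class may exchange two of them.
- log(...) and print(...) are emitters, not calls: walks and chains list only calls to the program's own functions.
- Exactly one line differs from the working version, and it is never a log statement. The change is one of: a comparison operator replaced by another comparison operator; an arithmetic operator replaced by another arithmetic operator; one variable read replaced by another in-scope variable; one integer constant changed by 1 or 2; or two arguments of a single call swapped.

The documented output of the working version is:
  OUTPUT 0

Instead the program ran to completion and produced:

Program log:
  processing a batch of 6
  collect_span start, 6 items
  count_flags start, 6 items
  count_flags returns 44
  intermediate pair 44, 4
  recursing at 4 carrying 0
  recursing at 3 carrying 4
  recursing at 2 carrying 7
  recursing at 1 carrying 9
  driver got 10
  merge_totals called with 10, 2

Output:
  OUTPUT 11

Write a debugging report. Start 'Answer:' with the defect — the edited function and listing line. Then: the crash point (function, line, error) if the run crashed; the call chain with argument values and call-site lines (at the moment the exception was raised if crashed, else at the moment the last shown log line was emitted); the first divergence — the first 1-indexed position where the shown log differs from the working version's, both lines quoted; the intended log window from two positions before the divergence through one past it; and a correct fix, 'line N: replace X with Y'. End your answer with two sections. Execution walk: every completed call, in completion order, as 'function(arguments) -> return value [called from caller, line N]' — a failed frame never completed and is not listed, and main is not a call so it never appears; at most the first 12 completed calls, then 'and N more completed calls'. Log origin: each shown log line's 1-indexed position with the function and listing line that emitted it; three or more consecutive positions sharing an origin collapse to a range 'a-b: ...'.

Answer: the defect is in main at line 35.
Core observation: Every logged value matches the working version; the printed result is what differs.
Call chain: main -> merge_totals(10, 2) (called at line 34).
First divergence: none (the log streams are identical).
Execution walk:
  count_flags([9, 6, 1, 11, 6, 11]) -> 44  [called from collect_span, line 17]
  mix_signals(0, 10) -> 10  [called from mix_signals, line 5]
  mix_signals(1, 9) -> 10  [called from mix_signals, line 5]
  mix_signals(2, 7) -> 10  [called from mix_signals, line 5]
  mix_signals(3, 4) -> 10  [called from mix_signals, line 5]
  mix_signals(4, 0) -> 10  [called from collect_span, line 20]
  collect_span([9, 6, 1, 11, 6, 11]) -> 10  [called from main, line 32]
  merge_totals(10, 2) -> 0  [called from main, line 34]
Log origin:
  1: logged in main at line 31
  2: logged in collect_span at line 16
  3: logged in count_flags at line 8
  4: logged in count_flags at line 12
  5: logged in collect_span at line 19
  6-9: logged in mix_signals at line 4
  10: logged in main at line 33
  11: logged in merge_totals at line 23
A correct fix: line 35: replace `mark` with `acc`.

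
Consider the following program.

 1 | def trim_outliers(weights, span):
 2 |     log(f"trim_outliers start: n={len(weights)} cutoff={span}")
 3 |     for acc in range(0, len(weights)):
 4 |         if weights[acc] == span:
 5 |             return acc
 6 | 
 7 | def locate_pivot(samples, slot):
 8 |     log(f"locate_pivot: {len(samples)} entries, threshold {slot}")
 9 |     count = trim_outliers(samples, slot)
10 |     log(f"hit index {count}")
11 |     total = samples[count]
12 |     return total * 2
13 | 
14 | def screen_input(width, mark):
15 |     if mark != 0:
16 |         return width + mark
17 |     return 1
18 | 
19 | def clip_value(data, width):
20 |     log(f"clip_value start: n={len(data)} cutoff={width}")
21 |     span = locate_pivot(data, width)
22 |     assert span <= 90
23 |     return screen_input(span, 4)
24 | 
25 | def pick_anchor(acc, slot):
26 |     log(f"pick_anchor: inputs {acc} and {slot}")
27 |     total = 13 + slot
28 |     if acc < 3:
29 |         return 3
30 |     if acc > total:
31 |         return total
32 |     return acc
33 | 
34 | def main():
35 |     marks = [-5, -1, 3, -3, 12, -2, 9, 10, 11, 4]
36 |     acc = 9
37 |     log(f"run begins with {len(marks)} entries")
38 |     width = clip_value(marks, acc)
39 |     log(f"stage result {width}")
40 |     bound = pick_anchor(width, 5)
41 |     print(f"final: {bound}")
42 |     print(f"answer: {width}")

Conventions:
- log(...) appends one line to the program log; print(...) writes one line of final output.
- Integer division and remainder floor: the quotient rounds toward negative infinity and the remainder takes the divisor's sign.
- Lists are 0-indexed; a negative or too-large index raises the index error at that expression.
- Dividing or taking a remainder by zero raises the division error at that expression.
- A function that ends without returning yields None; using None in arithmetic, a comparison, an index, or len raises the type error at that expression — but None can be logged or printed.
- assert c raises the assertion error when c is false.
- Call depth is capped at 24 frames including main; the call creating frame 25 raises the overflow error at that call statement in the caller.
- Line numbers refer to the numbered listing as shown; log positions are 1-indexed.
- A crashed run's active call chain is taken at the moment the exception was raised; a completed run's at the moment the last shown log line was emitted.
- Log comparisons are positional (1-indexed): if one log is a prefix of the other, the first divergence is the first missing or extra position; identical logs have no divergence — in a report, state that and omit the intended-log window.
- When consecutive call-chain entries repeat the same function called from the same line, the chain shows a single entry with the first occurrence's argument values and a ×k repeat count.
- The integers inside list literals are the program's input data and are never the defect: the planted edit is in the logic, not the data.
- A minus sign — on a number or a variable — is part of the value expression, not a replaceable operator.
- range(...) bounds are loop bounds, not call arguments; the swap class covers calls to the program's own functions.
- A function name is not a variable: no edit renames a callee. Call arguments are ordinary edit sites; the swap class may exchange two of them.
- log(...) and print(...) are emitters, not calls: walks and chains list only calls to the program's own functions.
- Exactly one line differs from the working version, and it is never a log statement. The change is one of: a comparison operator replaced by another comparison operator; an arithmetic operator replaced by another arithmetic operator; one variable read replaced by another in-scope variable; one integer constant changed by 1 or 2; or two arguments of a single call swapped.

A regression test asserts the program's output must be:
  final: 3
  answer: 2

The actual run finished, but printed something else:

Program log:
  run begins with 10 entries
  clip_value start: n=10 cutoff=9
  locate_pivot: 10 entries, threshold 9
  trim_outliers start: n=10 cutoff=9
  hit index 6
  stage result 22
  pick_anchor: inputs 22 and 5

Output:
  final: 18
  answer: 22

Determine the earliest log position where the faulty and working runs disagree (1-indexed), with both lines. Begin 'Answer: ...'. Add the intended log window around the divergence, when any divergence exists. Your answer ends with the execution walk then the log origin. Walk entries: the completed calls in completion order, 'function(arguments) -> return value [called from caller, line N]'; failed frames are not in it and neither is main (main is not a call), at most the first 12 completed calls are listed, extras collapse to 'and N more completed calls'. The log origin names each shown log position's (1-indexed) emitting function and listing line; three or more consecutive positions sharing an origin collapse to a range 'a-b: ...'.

Answer: at position 6 the run shows 'stage result 22' where the working version logs 'stage result 2'.
Intended log window:
  4: trim_outliers start: n=10 cutoff=9
  5: hit index 6
  6: stage result 2
  7: pick_anchor: inputs 2 and 5
Execution walk:
  trim_outliers([-5, -1, 3, -3, 12, -2, 9, 10, 11, 4], 9) -> 6  [called from locate_pivot, line 9]
  locate_pivot([-5, -1, 3, -3, 12, -2, 9, 10, 11, 4], 9) -> 18  [called from clip_value, line 21]
  screen_input(18, 4) -> 22  [called from clip_value, line 23]
  clip_value([-5, -1, 3, -3, 12, -2, 9, 10, 11, 4], 9) -> 22  [called from main, line 38]
  pick_anchor(22, 5) -> 18  [called from main, line 40]
Log line origins:
  1: emitted by main (line 37)
  2: emitted by clip_value (line 20)
  3: emitted by locate_pivot (line 8)
  4: emitted by trim_outliers (line 2)
  5: emitted by locate_pivot (line 10)
  6: emitted by main (line 39)
  7: emitted by pick_anchor (line 26)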